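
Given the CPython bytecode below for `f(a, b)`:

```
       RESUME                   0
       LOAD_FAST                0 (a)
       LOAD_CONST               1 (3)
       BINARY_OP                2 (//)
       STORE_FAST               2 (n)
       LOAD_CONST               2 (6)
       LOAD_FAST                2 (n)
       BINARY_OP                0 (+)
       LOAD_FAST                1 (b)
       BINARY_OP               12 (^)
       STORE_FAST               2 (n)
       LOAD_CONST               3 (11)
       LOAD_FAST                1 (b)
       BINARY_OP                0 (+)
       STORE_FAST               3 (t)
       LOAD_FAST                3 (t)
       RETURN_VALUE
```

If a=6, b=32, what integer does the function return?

LOAD_FAST a → push 6. Stack: [6]
LOAD_CONST → push 3. Stack: [6, 3]
BINARY_OP // → 6 // 3 = 2. Stack: [2]
STORE_FAST n → n=2. Stack: []
LOAD_CONST → push 6. Stack: [6]
LOAD_FAST n → push 2. Stack: [6, 2]
BINARY_OP + → 6 + 2 = 8. Stack: [8]
LOAD_FAST b → push 32. Stack: [8, 32]
BINARY_OP ^ → 8 ^ 32 = 40. Stack: [40]
STORE_FAST n → n=40. Stack: []
LOAD_CONST → push 11. Stack: [11]
LOAD_FAST b → push 32. Stack: [11, 32]
BINARY_OP + → 11 + 32 = 43. Stack: [43]
STORE_FAST t → t=43. Stack: []
LOAD_FAST t → push 43. Stack: [43]
RETURN_VALUE → return 43.

43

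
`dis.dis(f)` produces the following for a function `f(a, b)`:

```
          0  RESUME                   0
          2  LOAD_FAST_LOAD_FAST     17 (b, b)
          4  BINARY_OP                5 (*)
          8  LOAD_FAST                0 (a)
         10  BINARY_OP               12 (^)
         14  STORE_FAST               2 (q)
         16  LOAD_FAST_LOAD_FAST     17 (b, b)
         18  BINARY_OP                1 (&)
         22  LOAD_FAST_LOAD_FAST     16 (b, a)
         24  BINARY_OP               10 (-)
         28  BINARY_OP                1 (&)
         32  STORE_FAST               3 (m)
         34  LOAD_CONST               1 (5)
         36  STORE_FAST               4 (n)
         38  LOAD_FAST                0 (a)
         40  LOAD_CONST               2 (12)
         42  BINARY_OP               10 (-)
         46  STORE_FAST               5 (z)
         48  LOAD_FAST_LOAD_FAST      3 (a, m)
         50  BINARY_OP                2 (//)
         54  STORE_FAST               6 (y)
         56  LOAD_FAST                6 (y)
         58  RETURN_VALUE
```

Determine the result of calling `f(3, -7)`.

-1

LOAD_FAST_LOAD_FAST b,b → push -7,-7. Stack: [-7, -7]
BINARY_OP * → -7 * -7 = 49. Stack: [49]
LOAD_FAST a → push 3. Stack: [49, 3]
BINARY_OP ^ → 49 ^ 3 = 50. Stack: [50]
STORE_FAST q → q=50. Stack: []
LOAD_FAST_LOAD_FAST b,b → push -7,-7. Stack: [-7, -7]
BINARY_OP & → -7 & -7 = -7. Stack: [-7]
LOAD_FAST_LOAD_FAST b,a → push -7,3. Stack: [-7, -7, 3]
BINARY_OP - → -7 - 3 = -10. Stack: [-7, -10]
BINARY_OP & → -7 & -10 = -16. Stack: [-16]
STORE_FAST m → m=-16. Stack: []
LOAD_CONST → push 5. Stack: [5]
STORE_FAST n → n=5. Stack: []
LOAD_FAST a → push 3. Stack: [3]
LOAD_CONST → push 12. Stack: [3, 12]
BINARY_OP - → 3 - 12 = -9. Stack: [-9]
STORE_FAST z → z=-9. Stack: []
LOAD_FAST_LOAD_FAST a,m → push 3,-16. Stack: [3, -16]
BINARY_OP // → 3 // -16 = -1. Stack: [-1]
STORE_FAST y → y=-1. Stack: []
LOAD_FAST y → push -1. Stack: [-1]
RETURN_VALUE → return -1.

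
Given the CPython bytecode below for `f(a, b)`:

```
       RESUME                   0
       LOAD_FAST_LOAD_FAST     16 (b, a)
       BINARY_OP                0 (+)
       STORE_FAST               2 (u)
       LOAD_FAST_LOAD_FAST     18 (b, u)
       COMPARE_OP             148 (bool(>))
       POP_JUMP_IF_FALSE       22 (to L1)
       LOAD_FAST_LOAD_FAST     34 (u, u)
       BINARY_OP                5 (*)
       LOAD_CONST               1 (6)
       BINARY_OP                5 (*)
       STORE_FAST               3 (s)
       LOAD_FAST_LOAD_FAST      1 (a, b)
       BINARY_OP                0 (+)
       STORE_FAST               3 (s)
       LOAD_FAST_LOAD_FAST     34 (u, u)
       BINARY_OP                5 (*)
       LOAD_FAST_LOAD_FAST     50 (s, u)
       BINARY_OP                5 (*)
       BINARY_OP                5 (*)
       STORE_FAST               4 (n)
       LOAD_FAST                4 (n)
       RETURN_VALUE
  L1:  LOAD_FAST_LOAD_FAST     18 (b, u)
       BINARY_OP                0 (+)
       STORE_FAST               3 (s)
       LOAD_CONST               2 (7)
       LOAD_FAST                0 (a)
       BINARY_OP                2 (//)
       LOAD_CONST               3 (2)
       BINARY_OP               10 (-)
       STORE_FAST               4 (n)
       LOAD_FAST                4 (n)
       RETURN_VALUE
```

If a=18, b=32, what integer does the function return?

-2

LOAD_FAST_LOAD_FAST b,a → push 32,18. Stack: [32, 18]
BINARY_OP + → 32 + 18 = 50. Stack: [50]
STORE_FAST u → u=50. Stack: []
LOAD_FAST_LOAD_FAST b,u → push 32,50. Stack: [32, 50]
COMPARE_OP bool(>) → 32 vs 50 = False. Stack: [False]
POP_JUMP_IF_FALSE → pop False; jump. Stack: []
LOAD_FAST_LOAD_FAST b,u → push 32,50. Stack: [32, 50]
BINARY_OP + → 32 + 50 = 82. Stack: [82]
STORE_FAST s → s=82. Stack: []
LOAD_CONST → push 7. Stack: [7]
LOAD_FAST a → push 18. Stack: [7, 18]
BINARY_OP // → 7 // 18 = 0. Stack: [0]
LOAD_CONST → push 2. Stack: [0, 2]
BINARY_OP - → 0 - 2 = -2. Stack: [-2]
STORE_FAST n → n=-2. Stack: []
LOAD_FAST n → push -2. Stack: [-2]
RETURN_VALUE → return -2.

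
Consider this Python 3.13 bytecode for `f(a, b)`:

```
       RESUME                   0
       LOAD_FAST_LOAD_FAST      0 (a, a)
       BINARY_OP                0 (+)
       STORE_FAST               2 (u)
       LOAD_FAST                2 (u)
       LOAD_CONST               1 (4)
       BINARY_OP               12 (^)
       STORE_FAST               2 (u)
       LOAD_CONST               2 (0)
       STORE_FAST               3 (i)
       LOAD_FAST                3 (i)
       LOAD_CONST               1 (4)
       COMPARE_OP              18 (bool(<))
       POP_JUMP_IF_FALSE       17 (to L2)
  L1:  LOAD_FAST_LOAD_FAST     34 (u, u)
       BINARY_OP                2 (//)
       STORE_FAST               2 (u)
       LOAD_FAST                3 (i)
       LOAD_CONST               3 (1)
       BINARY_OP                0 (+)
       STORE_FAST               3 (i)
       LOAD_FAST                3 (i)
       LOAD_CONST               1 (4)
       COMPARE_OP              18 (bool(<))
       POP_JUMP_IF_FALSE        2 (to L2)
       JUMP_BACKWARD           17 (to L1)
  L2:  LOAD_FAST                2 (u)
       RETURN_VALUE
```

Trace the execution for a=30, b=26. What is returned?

1

LOAD_FAST_LOAD_FAST a,a → push 30,30. Stack: [30, 30]
BINARY_OP + → 30 + 30 = 60. Stack: [60]
STORE_FAST u → u=60. Stack: []
LOAD_FAST u → push 60. Stack: [60]
LOAD_CONST → push 4. Stack: [60, 4]
BINARY_OP ^ → 60 ^ 4 = 56. Stack: [56]
STORE_FAST u → u=56. Stack: []
LOAD_CONST → push 0. Stack: [0]
STORE_FAST i → i=0. Stack: []
LOAD_FAST i → push 0. Stack: [0]
LOAD_CONST → push 4. Stack: [0, 4]
COMPARE_OP bool(<) → 0 vs 4 = True. Stack: [True]
POP_JUMP_IF_FALSE → pop True; no jump. Stack: []
LOAD_FAST_LOAD_FAST u,u → push 56,56. Stack: [56, 56]
BINARY_OP // → 56 // 56 = 1. Stack: [1]
STORE_FAST u → u=1. Stack: []
LOAD_FAST i → push 0. Stack: [0]
LOAD_CONST → push 1. Stack: [0, 1]
BINARY_OP + → 0 + 1 = 1. Stack: [1]
STORE_FAST i → i=1. Stack: []
LOAD_FAST i → push 1. Stack: [1]
LOAD_CONST → push 4. Stack: [1, 4]
COMPARE_OP bool(<) → 1 vs 4 = True. Stack: [True]
POP_JUMP_IF_FALSE → pop True; no jump. Stack: []
LOAD_FAST_LOAD_FAST u,u → push 1,1. Stack: [1, 1]
BINARY_OP // → 1 // 1 = 1. Stack: [1]
STORE_FAST u → u=1. Stack: []
LOAD_FAST i → push 1. Stack: [1]
LOAD_CONST → push 1. Stack: [1, 1]
BINARY_OP + → 1 + 1 = 2. Stack: [2]
STORE_FAST i → i=2. Stack: []
LOAD_FAST i → push 2. Stack: [2]
LOAD_CONST → push 4. Stack: [2, 4]
COMPARE_OP bool(<) → 2 vs 4 = True. Stack: [True]
POP_JUMP_IF_FALSE → pop True; no jump. Stack: []
LOAD_FAST_LOAD_FAST u,u → push 1,1. Stack: [1, 1]
BINARY_OP // → 1 // 1 = 1. Stack: [1]
STORE_FAST u → u=1. Stack: []
LOAD_FAST i → push 2. Stack: [2]
LOAD_CONST → push 1. Stack: [2, 1]
BINARY_OP + → 2 + 1 = 3. Stack: [3]
STORE_FAST i → i=3. Stack: []
LOAD_FAST i → push 3. Stack: [3]
LOAD_CONST → push 4. Stack: [3, 4]
COMPARE_OP bool(<) → 3 vs 4 = True. Stack: [True]
POP_JUMP_IF_FALSE → pop True; no jump. Stack: []
LOAD_FAST_LOAD_FAST u,u → push 1,1. Stack: [1, 1]
BINARY_OP // → 1 // 1 = 1. Stack: [1]
STORE_FAST u → u=1. Stack: []
LOAD_FAST i → push 3. Stack: [3]
LOAD_CONST → push 1. Stack: [3, 1]
BINARY_OP + → 3 + 1 = 4. Stack: [4]
STORE_FAST i → i=4. Stack: []
LOAD_FAST i → push 4. Stack: [4]
LOAD_CONST → push 4. Stack: [4, 4]
COMPARE_OP bool(<) → 4 vs 4 = False. Stack: [False]
POP_JUMP_IF_FALSE → pop False; jump. Stack: []
LOAD_FAST u → push 1. Stack: [1]
RETURN_VALUE → return 1.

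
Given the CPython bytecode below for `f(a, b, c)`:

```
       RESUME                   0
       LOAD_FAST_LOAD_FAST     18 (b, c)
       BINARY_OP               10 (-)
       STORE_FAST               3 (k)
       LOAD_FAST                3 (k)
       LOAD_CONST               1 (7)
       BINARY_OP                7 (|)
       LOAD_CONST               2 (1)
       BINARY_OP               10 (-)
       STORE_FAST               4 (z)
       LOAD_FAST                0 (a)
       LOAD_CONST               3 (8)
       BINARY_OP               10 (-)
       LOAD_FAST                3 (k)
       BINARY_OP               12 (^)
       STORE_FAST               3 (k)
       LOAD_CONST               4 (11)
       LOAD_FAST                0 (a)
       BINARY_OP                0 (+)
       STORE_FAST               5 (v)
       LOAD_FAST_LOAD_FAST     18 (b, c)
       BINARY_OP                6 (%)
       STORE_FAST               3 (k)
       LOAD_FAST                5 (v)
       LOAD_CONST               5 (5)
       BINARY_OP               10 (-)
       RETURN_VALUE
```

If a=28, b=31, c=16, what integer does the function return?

34

LOAD_FAST_LOAD_FAST b,c → push 31,16. Stack: [31, 16]
BINARY_OP - → 31 - 16 = 15. Stack: [15]
STORE_FAST k → k=15. Stack: []
LOAD_FAST k → push 15. Stack: [15]
LOAD_CONST → push 7. Stack: [15, 7]
BINARY_OP | → 15 | 7 = 15. Stack: [15]
LOAD_CONST → push 1. Stack: [15, 1]
BINARY_OP - → 15 - 1 = 14. Stack: [14]
STORE_FAST z → z=14. Stack: []
LOAD_FAST a → push 28. Stack: [28]
LOAD_CONST → push 8. Stack: [28, 8]
BINARY_OP - → 28 - 8 = 20. Stack: [20]
LOAD_FAST k → push 15. Stack: [20, 15]
BINARY_OP ^ → 20 ^ 15 = 27. Stack: [27]
STORE_FAST k → k=27. Stack: []
LOAD_CONST → push 11. Stack: [11]
LOAD_FAST a → push 28. Stack: [11, 28]
BINARY_OP + → 11 + 28 = 39. Stack: [39]
STORE_FAST v → v=39. Stack: []
LOAD_FAST_LOAD_FAST b,c → push 31,16. Stack: [31, 16]
BINARY_OP % → 31 % 16 = 15. Stack: [15]
STORE_FAST k → k=15. Stack: []
LOAD_FAST v → push 39. Stack: [39]
LOAD_CONST → push 5. Stack: [39, 5]
BINARY_OP - → 39 - 5 = 34. Stack: [34]
RETURN_VALUE → return 34.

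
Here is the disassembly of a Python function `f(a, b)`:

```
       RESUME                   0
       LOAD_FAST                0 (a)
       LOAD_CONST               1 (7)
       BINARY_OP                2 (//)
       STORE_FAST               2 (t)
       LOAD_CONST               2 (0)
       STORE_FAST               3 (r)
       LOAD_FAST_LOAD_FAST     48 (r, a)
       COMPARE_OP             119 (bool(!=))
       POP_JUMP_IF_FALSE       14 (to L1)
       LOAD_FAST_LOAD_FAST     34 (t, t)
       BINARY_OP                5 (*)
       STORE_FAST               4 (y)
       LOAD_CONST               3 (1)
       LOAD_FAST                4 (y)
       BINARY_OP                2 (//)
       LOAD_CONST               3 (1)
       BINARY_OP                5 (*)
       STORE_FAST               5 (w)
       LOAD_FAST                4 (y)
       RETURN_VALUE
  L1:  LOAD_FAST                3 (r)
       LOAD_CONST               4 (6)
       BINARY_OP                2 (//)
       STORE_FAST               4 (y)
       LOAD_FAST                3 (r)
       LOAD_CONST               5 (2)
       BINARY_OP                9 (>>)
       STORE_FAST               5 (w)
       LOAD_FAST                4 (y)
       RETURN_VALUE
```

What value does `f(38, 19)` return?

25

LOAD_FAST a → push 38. Stack: [38]
LOAD_CONST → push 7. Stack: [38, 7]
BINARY_OP // → 38 // 7 = 5. Stack: [5]
STORE_FAST t → t=5. Stack: []
LOAD_CONST → push 0. Stack: [0]
STORE_FAST r → r=0. Stack: []
LOAD_FAST_LOAD_FAST r,a → push 0,38. Stack: [0, 38]
COMPARE_OP bool(!=) → 0 vs 38 = True. Stack: [True]
POP_JUMP_IF_FALSE → pop True; no jump. Stack: []
LOAD_FAST_LOAD_FAST t,t → push 5,5. Stack: [5, 5]
BINARY_OP * → 5 * 5 = 25. Stack: [25]
STORE_FAST y → y=25. Stack: []
LOAD_CONST → push 1. Stack: [1]
LOAD_FAST y → push 25. Stack: [1, 25]
BINARY_OP // → 1 // 25 = 0. Stack: [0]
LOAD_CONST → push 1. Stack: [0, 1]
BINARY_OP * → 0 * 1 = 0. Stack: [0]
STORE_FAST w → w=0. Stack: []
LOAD_FAST y → push 25. Stack: [25]
RETURN_VALUE → return 25.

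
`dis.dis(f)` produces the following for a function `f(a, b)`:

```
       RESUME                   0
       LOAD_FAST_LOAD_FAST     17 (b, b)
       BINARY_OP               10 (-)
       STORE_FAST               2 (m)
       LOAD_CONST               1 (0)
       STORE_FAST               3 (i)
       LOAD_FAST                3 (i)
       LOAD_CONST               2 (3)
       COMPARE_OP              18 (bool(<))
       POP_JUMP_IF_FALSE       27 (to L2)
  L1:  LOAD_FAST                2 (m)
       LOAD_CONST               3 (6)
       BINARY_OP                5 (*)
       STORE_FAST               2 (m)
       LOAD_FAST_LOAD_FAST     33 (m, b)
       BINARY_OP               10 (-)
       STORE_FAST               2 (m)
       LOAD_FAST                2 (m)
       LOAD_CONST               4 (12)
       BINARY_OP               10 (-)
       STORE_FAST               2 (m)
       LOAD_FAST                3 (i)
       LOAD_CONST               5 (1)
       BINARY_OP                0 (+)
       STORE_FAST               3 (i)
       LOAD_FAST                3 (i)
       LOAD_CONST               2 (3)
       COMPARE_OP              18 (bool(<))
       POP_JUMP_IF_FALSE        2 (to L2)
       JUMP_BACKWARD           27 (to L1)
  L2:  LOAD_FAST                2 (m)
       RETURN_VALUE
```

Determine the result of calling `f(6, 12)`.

-1032

LOAD_FAST_LOAD_FAST b,b → push 12,12
BINARY_OP - → 12 - 12 = 0
STORE_FAST m → m=0
LOAD_CONST → push 0
STORE_FAST i → i=0
LOAD_FAST i → push 0
LOAD_CONST → push 3
COMPARE_OP bool(<) → 0 vs 3 = True
POP_JUMP_IF_FALSE → pop True; no jump
LOAD_FAST m → push 0
LOAD_CONST → push 6
BINARY_OP * → 0 * 6 = 0
STORE_FAST m → m=0
LOAD_FAST_LOAD_FAST m,b → push 0,12
BINARY_OP - → 0 - 12 = -12
STORE_FAST m → m=-12
LOAD_FAST m → push -12
LOAD_CONST → push 12
BINARY_OP - → -12 - 12 = -24
STORE_FAST m → m=-24
LOAD_FAST i → push 0
LOAD_CONST → push 1
BINARY_OP + → 0 + 1 = 1
STORE_FAST i → i=1
LOAD_FAST i → push 1
LOAD_CONST → push 3
COMPARE_OP bool(<) → 1 vs 3 = True
POP_JUMP_IF_FALSE → pop True; no jump
LOAD_FAST m → push -24
LOAD_CONST → push 6
BINARY_OP * → -24 * 6 = -144
STORE_FAST m → m=-144
LOAD_FAST_LOAD_FAST m,b → push -144,12
BINARY_OP - → -144 - 12 = -156
STORE_FAST m → m=-156
LOAD_FAST m → push -156
LOAD_CONST → push 12
BINARY_OP - → -156 - 12 = -168
STORE_FAST m → m=-168
LOAD_FAST i → push 1
LOAD_CONST → push 1
BINARY_OP + → 1 + 1 = 2
STORE_FAST i → i=2
LOAD_FAST i → push 2
LOAD_CONST → push 3
COMPARE_OP bool(<) → 2 vs 3 = True
POP_JUMP_IF_FALSE → pop True; no jump
LOAD_FAST m → push -168
LOAD_CONST → push 6
BINARY_OP * → -168 * 6 = -1008
STORE_FAST m → m=-1008
LOAD_FAST_LOAD_FAST m,b → push -1008,12
BINARY_OP - → -1008 - 12 = -1020
STORE_FAST m → m=-1020
LOAD_FAST m → push -1020
LOAD_CONST → push 12
BINARY_OP - → -1020 - 12 = -1032
STORE_FAST m → m=-1032
LOAD_FAST i → push 2
LOAD_CONST → push 1
BINARY_OP + → 2 + 1 = 3
STORE_FAST i → i=3
LOAD_FAST i → push 3
LOAD_CONST → push 3
COMPARE_OP bool(<) → 3 vs 3 = False
POP_JUMP_IF_FALSE → pop False; jump
LOAD_FAST m → push -1032
RETURN_VALUE → return -1032.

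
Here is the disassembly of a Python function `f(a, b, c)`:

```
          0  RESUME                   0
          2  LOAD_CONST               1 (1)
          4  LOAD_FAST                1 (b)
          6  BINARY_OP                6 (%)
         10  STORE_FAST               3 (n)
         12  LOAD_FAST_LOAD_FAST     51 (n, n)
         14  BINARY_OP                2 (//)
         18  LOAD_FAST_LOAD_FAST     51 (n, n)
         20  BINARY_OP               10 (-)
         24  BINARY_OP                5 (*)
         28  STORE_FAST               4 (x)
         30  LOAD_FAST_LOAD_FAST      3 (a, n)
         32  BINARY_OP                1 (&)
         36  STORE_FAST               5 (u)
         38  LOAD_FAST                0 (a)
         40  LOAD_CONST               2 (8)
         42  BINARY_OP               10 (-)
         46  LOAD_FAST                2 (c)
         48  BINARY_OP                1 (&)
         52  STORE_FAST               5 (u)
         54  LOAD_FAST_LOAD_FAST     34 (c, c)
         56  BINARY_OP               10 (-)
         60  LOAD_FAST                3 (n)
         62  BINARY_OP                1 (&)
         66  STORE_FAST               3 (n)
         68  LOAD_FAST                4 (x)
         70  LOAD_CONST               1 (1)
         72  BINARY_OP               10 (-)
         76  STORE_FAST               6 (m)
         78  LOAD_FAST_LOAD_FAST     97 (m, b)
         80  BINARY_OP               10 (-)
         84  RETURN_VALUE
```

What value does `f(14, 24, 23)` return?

LOAD_CONST → push 1. Stack: [1]
LOAD_FAST b → push 24. Stack: [1, 24]
BINARY_OP % → 1 % 24 = 1. Stack: [1]
STORE_FAST n → n=1. Stack: []
LOAD_FAST_LOAD_FAST n,n → push 1,1. Stack: [1, 1]
BINARY_OP // → 1 // 1 = 1. Stack: [1]
LOAD_FAST_LOAD_FAST n,n → push 1,1. Stack: [1, 1, 1]
BINARY_OP - → 1 - 1 = 0. Stack: [1, 0]
BINARY_OP * → 1 * 0 = 0. Stack: [0]
STORE_FAST x → x=0. Stack: []
LOAD_FAST_LOAD_FAST a,n → push 14,1. Stack: [14, 1]
BINARY_OP & → 14 & 1 = 0. Stack: [0]
STORE_FAST u → u=0. Stack: []
LOAD_FAST a → push 14. Stack: [14]
LOAD_CONST → push 8. Stack: [14, 8]
BINARY_OP - → 14 - 8 = 6. Stack: [6]
LOAD_FAST c → push 23. Stack: [6, 23]
BINARY_OP & → 6 & 23 = 6. Stack: [6]
STORE_FAST u → u=6. Stack: []
LOAD_FAST_LOAD_FAST c,c → push 23,23. Stack: [23, 23]
BINARY_OP - → 23 - 23 = 0. Stack: [0]
LOAD_FAST n → push 1. Stack: [0, 1]
BINARY_OP & → 0 & 1 = 0. Stack: [0]
STORE_FAST n → n=0. Stack: []
LOAD_FAST x → push 0. Stack: [0]
LOAD_CONST → push 1. Stack: [0, 1]
BINARY_OP - → 0 - 1 = -1. Stack: [-1]
STORE_FAST m → m=-1. Stack: []
LOAD_FAST_LOAD_FAST m,b → push -1,24. Stack: [-1, 24]
BINARY_OP - → -1 - 24 = -25. Stack: [-25]
RETURN_VALUE → return -25.

-25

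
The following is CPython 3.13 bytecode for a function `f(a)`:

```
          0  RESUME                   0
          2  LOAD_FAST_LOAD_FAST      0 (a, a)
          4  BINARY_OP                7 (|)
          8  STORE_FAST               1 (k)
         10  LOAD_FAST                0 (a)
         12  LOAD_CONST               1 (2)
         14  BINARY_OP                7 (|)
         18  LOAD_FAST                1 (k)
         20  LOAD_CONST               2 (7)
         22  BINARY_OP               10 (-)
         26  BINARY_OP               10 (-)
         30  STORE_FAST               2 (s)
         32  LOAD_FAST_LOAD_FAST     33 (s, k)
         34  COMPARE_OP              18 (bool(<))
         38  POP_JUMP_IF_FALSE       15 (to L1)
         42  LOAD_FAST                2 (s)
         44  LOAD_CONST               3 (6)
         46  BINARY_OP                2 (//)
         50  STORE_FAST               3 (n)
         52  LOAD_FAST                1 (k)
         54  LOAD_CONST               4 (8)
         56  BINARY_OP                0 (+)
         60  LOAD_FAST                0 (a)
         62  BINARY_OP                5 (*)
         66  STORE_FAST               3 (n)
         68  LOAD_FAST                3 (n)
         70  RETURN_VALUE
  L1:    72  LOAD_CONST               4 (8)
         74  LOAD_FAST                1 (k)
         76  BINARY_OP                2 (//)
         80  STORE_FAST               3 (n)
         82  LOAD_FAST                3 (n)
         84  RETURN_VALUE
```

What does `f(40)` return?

1920

LOAD_FAST_LOAD_FAST a,a → push 40,40. Stack: [40, 40]
BINARY_OP | → 40 | 40 = 40. Stack: [40]
STORE_FAST k → k=40. Stack: []
LOAD_FAST a → push 40. Stack: [40]
LOAD_CONST → push 2. Stack: [40, 2]
BINARY_OP | → 40 | 2 = 42. Stack: [42]
LOAD_FAST k → push 40. Stack: [42, 40]
LOAD_CONST → push 7. Stack: [42, 40, 7]
BINARY_OP - → 40 - 7 = 33. Stack: [42, 33]
BINARY_OP - → 42 - 33 = 9. Stack: [9]
STORE_FAST s → s=9. Stack: []
LOAD_FAST_LOAD_FAST s,k → push 9,40. Stack: [9, 40]
COMPARE_OP bool(<) → 9 vs 40 = True. Stack: [True]
POP_JUMP_IF_FALSE → pop True; no jump. Stack: []
LOAD_FAST s → push 9. Stack: [9]
LOAD_CONST → push 6. Stack: [9, 6]
BINARY_OP // → 9 // 6 = 1. Stack: [1]
STORE_FAST n → n=1. Stack: []
LOAD_FAST k → push 40. Stack: [40]
LOAD_CONST → push 8. Stack: [40, 8]
BINARY_OP + → 40 + 8 = 48. Stack: [48]
LOAD_FAST a → push 40. Stack: [48, 40]
BINARY_OP * → 48 * 40 = 1920. Stack: [1920]
STORE_FAST n → n=1920. Stack: []
LOAD_FAST n → push 1920. Stack: [1920]
RETURN_VALUE → return 1920.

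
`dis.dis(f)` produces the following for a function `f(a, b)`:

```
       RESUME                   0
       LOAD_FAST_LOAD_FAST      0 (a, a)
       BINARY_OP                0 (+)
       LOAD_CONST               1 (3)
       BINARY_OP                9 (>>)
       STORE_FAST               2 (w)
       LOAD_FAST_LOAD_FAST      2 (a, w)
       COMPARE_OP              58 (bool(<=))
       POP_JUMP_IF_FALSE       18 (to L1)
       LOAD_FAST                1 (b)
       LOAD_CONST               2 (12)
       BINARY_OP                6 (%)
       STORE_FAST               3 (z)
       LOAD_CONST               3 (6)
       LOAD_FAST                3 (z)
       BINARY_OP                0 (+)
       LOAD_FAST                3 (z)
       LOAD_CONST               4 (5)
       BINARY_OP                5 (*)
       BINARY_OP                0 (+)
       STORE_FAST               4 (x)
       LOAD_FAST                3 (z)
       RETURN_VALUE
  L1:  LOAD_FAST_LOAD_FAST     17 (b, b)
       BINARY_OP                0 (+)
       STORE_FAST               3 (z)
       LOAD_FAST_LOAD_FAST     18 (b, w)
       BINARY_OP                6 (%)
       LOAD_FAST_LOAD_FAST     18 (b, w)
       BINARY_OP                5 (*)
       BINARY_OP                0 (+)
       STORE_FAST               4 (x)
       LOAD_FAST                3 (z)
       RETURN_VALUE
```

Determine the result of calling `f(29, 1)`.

2

LOAD_FAST_LOAD_FAST a,a → push 29,29. Stack: [29, 29]
BINARY_OP + → 29 + 29 = 58. Stack: [58]
LOAD_CONST → push 3. Stack: [58, 3]
BINARY_OP >> → 58 >> 3 = 7. Stack: [7]
STORE_FAST w → w=7. Stack: []
LOAD_FAST_LOAD_FAST a,w → push 29,7. Stack: [29, 7]
COMPARE_OP bool(<=) → 29 vs 7 = False. Stack: [False]
POP_JUMP_IF_FALSE → pop False; jump. Stack: []
LOAD_FAST_LOAD_FAST b,b → push 1,1. Stack: [1, 1]
BINARY_OP + → 1 + 1 = 2. Stack: [2]
STORE_FAST z → z=2. Stack: []
LOAD_FAST_LOAD_FAST b,w → push 1,7. Stack: [1, 7]
BINARY_OP % → 1 % 7 = 1. Stack: [1]
LOAD_FAST_LOAD_FAST b,w → push 1,7. Stack: [1, 1, 7]
BINARY_OP * → 1 * 7 = 7. Stack: [1, 7]
BINARY_OP + → 1 + 7 = 8. Stack: [8]
STORE_FAST x → x=8. Stack: []
LOAD_FAST z → push 2. Stack: [2]
RETURN_VALUE → return 2.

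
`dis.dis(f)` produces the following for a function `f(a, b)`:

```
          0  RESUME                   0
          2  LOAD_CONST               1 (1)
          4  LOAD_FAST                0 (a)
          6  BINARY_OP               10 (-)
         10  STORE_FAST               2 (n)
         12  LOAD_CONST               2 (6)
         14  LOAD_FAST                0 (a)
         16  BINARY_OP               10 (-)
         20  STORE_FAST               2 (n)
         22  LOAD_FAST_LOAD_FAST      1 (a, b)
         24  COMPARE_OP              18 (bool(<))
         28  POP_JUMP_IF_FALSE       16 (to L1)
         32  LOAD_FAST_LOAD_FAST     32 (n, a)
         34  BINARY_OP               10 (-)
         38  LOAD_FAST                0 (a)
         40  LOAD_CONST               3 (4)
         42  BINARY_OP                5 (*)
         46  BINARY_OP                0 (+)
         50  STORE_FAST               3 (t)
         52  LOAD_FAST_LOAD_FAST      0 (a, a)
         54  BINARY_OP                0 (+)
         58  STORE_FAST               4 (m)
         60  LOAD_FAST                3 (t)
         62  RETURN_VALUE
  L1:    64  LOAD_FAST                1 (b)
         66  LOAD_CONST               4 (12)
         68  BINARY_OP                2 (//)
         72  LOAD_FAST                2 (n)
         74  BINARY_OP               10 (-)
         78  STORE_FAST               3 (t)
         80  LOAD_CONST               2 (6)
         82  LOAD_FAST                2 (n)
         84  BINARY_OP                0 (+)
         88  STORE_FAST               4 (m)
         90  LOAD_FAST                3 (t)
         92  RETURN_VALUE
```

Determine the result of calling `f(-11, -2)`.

LOAD_CONST → push 1. Stack: [1]
LOAD_FAST a → push -11. Stack: [1, -11]
BINARY_OP - → 1 - -11 = 12. Stack: [12]
STORE_FAST n → n=12. Stack: []
LOAD_CONST → push 6. Stack: [6]
LOAD_FAST a → push -11. Stack: [6, -11]
BINARY_OP - → 6 - -11 = 17. Stack: [17]
STORE_FAST n → n=17. Stack: []
LOAD_FAST_LOAD_FAST a,b → push -11,-2. Stack: [-11, -2]
COMPARE_OP bool(<) → -11 vs -2 = True. Stack: [True]
POP_JUMP_IF_FALSE → pop True; no jump. Stack: []
LOAD_FAST_LOAD_FAST n,a → push 17,-11. Stack: [17, -11]
BINARY_OP - → 17 - -11 = 28. Stack: [28]
LOAD_FAST a → push -11. Stack: [28, -11]
LOAD_CONST → push 4. Stack: [28, -11, 4]
BINARY_OP * → -11 * 4 = -44. Stack: [28, -44]
BINARY_OP + → 28 + -44 = -16. Stack: [-16]
STORE_FAST t → t=-16. Stack: []
LOAD_FAST_LOAD_FAST a,a → push -11,-11. Stack: [-11, -11]
BINARY_OP + → -11 + -11 = -22. Stack: [-22]
STORE_FAST m → m=-22. Stack: []
LOAD_FAST t → push -16. Stack: [-16]
RETURN_VALUE → return -16.

-16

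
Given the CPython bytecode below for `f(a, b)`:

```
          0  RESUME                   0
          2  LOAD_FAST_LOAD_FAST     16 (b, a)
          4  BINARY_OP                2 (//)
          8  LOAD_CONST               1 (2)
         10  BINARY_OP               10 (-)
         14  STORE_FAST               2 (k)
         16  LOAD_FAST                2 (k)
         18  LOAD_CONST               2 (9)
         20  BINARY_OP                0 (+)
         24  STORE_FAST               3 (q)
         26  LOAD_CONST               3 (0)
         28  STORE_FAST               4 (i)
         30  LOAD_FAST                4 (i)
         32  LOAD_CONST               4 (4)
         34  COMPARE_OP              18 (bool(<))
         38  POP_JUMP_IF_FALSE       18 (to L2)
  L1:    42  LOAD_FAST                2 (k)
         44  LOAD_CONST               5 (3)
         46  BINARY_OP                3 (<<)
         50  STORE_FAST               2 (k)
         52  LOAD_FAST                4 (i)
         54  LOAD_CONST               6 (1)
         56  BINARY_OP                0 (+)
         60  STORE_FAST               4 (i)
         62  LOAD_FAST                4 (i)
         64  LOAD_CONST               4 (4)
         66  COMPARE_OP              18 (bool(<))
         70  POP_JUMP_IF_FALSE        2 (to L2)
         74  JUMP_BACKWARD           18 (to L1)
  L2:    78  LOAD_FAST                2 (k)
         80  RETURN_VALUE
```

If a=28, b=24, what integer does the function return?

-8192

LOAD_FAST_LOAD_FAST b,a → push 24,28. Stack: [24, 28]
BINARY_OP // → 24 // 28 = 0. Stack: [0]
LOAD_CONST → push 2. Stack: [0, 2]
BINARY_OP - → 0 - 2 = -2. Stack: [-2]
STORE_FAST k → k=-2. Stack: []
LOAD_FAST k → push -2. Stack: [-2]
LOAD_CONST → push 9. Stack: [-2, 9]
BINARY_OP + → -2 + 9 = 7. Stack: [7]
STORE_FAST q → q=7. Stack: []
LOAD_CONST → push 0. Stack: [0]
STORE_FAST i → i=0. Stack: []
LOAD_FAST i → push 0. Stack: [0]
LOAD_CONST → push 4. Stack: [0, 4]
COMPARE_OP bool(<) → 0 vs 4 = True. Stack: [True]
POP_JUMP_IF_FALSE → pop True; no jump. Stack: []
LOAD_FAST k → push -2. Stack: [-2]
LOAD_CONST → push 3. Stack: [-2, 3]
BINARY_OP << → -2 << 3 = -16. Stack: [-16]
STORE_FAST k → k=-16. Stack: []
LOAD_FAST i → push 0. Stack: [0]
LOAD_CONST → push 1. Stack: [0, 1]
BINARY_OP + → 0 + 1 = 1. Stack: [1]
STORE_FAST i → i=1. Stack: []
LOAD_FAST i → push 1. Stack: [1]
LOAD_CONST → push 4. Stack: [1, 4]
COMPARE_OP bool(<) → 1 vs 4 = True. Stack: [True]
POP_JUMP_IF_FALSE → pop True; no jump. Stack: []
LOAD_FAST k → push -16. Stack: [-16]
LOAD_CONST → push 3. Stack: [-16, 3]
BINARY_OP << → -16 << 3 = -128. Stack: [-128]
STORE_FAST k → k=-128. Stack: []
LOAD_FAST i → push 1. Stack: [1]
LOAD_CONST → push 1. Stack: [1, 1]
BINARY_OP + → 1 + 1 = 2. Stack: [2]
STORE_FAST i → i=2. Stack: []
LOAD_FAST i → push 2. Stack: [2]
LOAD_CONST → push 4. Stack: [2, 4]
COMPARE_OP bool(<) → 2 vs 4 = True. Stack: [True]
POP_JUMP_IF_FALSE → pop True; no jump. Stack: []
LOAD_FAST k → push -128. Stack: [-128]
LOAD_CONST → push 3. Stack: [-128, 3]
BINARY_OP << → -128 << 3 = -1024. Stack: [-1024]
STORE_FAST k → k=-1024. Stack: []
LOAD_FAST i → push 2. Stack: [2]
LOAD_CONST → push 1. Stack: [2, 1]
BINARY_OP + → 2 + 1 = 3. Stack: [3]
STORE_FAST i → i=3. Stack: []
LOAD_FAST i → push 3. Stack: [3]
LOAD_CONST → push 4. Stack: [3, 4]
COMPARE_OP bool(<) → 3 vs 4 = True. Stack: [True]
POP_JUMP_IF_FALSE → pop True; no jump. Stack: []
LOAD_FAST k → push -1024. Stack: [-1024]
LOAD_CONST → push 3. Stack: [-1024, 3]
BINARY_OP << → -1024 << 3 = -8192. Stack: [-8192]
STORE_FAST k → k=-8192. Stack: []
LOAD_FAST i → push 3. Stack: [3]
LOAD_CONST → push 1. Stack: [3, 1]
BINARY_OP + → 3 + 1 = 4. Stack: [4]
STORE_FAST i → i=4. Stack: []
LOAD_FAST i → push 4. Stack: [4]
LOAD_CONST → push 4. Stack: [4, 4]
COMPARE_OP bool(<) → 4 vs 4 = False. Stack: [False]
POP_JUMP_IF_FALSE → pop False; jump. Stack: []
LOAD_FAST k → push -8192. Stack: [-8192]
RETURN_VALUE → return -8192.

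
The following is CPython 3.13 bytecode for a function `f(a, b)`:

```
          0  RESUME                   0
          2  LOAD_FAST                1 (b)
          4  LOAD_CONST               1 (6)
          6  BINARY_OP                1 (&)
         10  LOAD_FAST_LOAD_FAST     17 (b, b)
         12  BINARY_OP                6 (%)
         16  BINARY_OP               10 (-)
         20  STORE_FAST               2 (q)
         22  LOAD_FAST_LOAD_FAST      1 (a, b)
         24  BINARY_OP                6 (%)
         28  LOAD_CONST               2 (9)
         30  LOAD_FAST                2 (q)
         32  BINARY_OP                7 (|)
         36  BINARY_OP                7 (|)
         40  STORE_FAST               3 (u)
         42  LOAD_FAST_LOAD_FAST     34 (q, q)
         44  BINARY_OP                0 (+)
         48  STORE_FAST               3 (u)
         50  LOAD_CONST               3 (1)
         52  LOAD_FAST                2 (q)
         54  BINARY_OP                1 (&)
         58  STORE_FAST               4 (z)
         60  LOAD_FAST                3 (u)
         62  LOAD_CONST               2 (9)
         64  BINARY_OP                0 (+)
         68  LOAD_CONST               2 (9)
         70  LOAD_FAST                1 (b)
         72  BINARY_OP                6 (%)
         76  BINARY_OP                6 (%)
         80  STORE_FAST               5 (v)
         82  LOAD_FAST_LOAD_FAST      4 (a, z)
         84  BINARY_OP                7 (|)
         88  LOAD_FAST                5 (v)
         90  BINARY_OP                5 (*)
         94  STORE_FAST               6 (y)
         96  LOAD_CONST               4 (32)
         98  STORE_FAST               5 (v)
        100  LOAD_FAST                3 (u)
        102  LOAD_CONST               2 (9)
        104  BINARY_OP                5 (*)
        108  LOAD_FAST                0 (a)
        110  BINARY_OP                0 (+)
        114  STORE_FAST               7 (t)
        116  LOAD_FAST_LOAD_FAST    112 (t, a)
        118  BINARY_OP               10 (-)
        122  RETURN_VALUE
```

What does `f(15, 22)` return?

LOAD_FAST b → push 22. Stack: [22]
LOAD_CONST → push 6. Stack: [22, 6]
BINARY_OP & → 22 & 6 = 6. Stack: [6]
LOAD_FAST_LOAD_FAST b,b → push 22,22. Stack: [6, 22, 22]
BINARY_OP % → 22 % 22 = 0. Stack: [6, 0]
BINARY_OP - → 6 - 0 = 6. Stack: [6]
STORE_FAST q → q=6. Stack: []
LOAD_FAST_LOAD_FAST a,b → push 15,22. Stack: [15, 22]
BINARY_OP % → 15 % 22 = 15. Stack: [15]
LOAD_CONST → push 9. Stack: [15, 9]
LOAD_FAST q → push 6. Stack: [15, 9, 6]
BINARY_OP | → 9 | 6 = 15. Stack: [15, 15]
BINARY_OP | → 15 | 15 = 15. Stack: [15]
STORE_FAST u → u=15. Stack: []
LOAD_FAST_LOAD_FAST q,q → push 6,6. Stack: [6, 6]
BINARY_OP + → 6 + 6 = 12. Stack: [12]
STORE_FAST u → u=12. Stack: []
LOAD_CONST → push 1. Stack: [1]
LOAD_FAST q → push 6. Stack: [1, 6]
BINARY_OP & → 1 & 6 = 0. Stack: [0]
STORE_FAST z → z=0. Stack: []
LOAD_FAST u → push 12. Stack: [12]
LOAD_CONST → push 9. Stack: [12, 9]
BINARY_OP + → 12 + 9 = 21. Stack: [21]
LOAD_CONST → push 9. Stack: [21, 9]
LOAD_FAST b → push 22. Stack: [21, 9, 22]
BINARY_OP % → 9 % 22 = 9. Stack: [21, 9]
BINARY_OP % → 21 % 9 = 3. Stack: [3]
STORE_FAST v → v=3. Stack: []
LOAD_FAST_LOAD_FAST a,z → push 15,0. Stack: [15, 0]
BINARY_OP | → 15 | 0 = 15. Stack: [15]
LOAD_FAST v → push 3. Stack: [15, 3]
BINARY_OP * → 15 * 3 = 45. Stack: [45]
STORE_FAST y → y=45. Stack: []
LOAD_CONST → push 32. Stack: [32]
STORE_FAST v → v=32. Stack: []
LOAD_FAST u → push 12. Stack: [12]
LOAD_CONST → push 9. Stack: [12, 9]
BINARY_OP * → 12 * 9 = 108. Stack: [108]
LOAD_FAST a → push 15. Stack: [108, 15]
BINARY_OP + → 108 + 15 = 123. Stack: [123]
STORE_FAST t → t=123. Stack: []
LOAD_FAST_LOAD_FAST t,a → push 123,15. Stack: [123, 15]
BINARY_OP - → 123 - 15 = 108. Stack: [108]
RETURN_VALUE → return 108.

108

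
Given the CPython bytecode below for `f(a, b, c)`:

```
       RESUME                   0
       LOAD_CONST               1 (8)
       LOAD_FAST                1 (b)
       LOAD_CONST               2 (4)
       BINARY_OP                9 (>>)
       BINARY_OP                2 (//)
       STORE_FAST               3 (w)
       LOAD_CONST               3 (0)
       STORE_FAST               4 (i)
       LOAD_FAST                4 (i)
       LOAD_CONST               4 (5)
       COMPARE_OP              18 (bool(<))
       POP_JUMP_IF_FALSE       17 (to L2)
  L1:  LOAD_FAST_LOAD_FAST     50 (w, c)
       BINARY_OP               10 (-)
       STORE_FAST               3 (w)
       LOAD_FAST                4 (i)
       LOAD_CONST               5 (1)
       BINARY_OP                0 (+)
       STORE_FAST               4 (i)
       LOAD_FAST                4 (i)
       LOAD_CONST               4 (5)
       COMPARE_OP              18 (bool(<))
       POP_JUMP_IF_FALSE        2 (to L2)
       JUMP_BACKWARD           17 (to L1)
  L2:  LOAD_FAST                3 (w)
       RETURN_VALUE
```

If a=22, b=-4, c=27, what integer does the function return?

-143

LOAD_CONST → push 8
LOAD_FAST b → push -4
LOAD_CONST → push 4
BINARY_OP >> → -4 >> 4 = -1
BINARY_OP // → 8 // -1 = -8
STORE_FAST w → w=-8
LOAD_CONST → push 0
STORE_FAST i → i=0
LOAD_FAST i → push 0
LOAD_CONST → push 5
COMPARE_OP bool(<) → 0 vs 5 = True
POP_JUMP_IF_FALSE → pop True; no jump
LOAD_FAST_LOAD_FAST w,c → push -8,27
BINARY_OP - → -8 - 27 = -35
STORE_FAST w → w=-35
LOAD_FAST i → push 0
LOAD_CONST → push 1
BINARY_OP + → 0 + 1 = 1
STORE_FAST i → i=1
LOAD_FAST i → push 1
LOAD_CONST → push 5
COMPARE_OP bool(<) → 1 vs 5 = True
POP_JUMP_IF_FALSE → pop True; no jump
LOAD_FAST_LOAD_FAST w,c → push -35,27
BINARY_OP - → -35 - 27 = -62
STORE_FAST w → w=-62
LOAD_FAST i → push 1
LOAD_CONST → push 1
BINARY_OP + → 1 + 1 = 2
STORE_FAST i → i=2
LOAD_FAST i → push 2
LOAD_CONST → push 5
COMPARE_OP bool(<) → 2 vs 5 = True
POP_JUMP_IF_FALSE → pop True; no jump
LOAD_FAST_LOAD_FAST w,c → push -62,27
BINARY_OP - → -62 - 27 = -89
STORE_FAST w → w=-89
LOAD_FAST i → push 2
LOAD_CONST → push 1
BINARY_OP + → 2 + 1 = 3
STORE_FAST i → i=3
LOAD_FAST i → push 3
LOAD_CONST → push 5
COMPARE_OP bool(<) → 3 vs 5 = True
POP_JUMP_IF_FALSE → pop True; no jump
LOAD_FAST_LOAD_FAST w,c → push -89,27
BINARY_OP - → -89 - 27 = -116
STORE_FAST w → w=-116
LOAD_FAST i → push 3
LOAD_CONST → push 1
BINARY_OP + → 3 + 1 = 4
STORE_FAST i → i=4
LOAD_FAST i → push 4
LOAD_CONST → push 5
COMPARE_OP bool(<) → 4 vs 5 = True
POP_JUMP_IF_FALSE → pop True; no jump
LOAD_FAST_LOAD_FAST w,c → push -116,27
BINARY_OP - → -116 - 27 = -143
STORE_FAST w → w=-143
LOAD_FAST i → push 4
LOAD_CONST → push 1
BINARY_OP + → 4 + 1 = 5
STORE_FAST i → i=5
LOAD_FAST i → push 5
LOAD_CONST → push 5
COMPARE_OP bool(<) → 5 vs 5 = False
POP_JUMP_IF_FALSE → pop False; jump
LOAD_FAST w → push -143
RETURN_VALUE → return -143.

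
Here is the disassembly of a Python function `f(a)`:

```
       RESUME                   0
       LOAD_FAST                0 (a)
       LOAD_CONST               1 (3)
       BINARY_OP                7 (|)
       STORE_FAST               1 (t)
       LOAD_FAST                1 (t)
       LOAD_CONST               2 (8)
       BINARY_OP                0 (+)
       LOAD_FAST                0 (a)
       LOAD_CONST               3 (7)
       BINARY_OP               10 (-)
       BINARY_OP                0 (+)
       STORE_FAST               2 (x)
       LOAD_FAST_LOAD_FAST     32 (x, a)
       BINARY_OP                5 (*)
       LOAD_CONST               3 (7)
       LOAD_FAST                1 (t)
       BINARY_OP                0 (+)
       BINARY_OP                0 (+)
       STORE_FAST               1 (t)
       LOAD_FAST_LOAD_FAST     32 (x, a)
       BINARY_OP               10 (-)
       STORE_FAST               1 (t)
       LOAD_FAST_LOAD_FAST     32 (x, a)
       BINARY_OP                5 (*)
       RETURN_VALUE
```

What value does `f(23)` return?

LOAD_FAST a → push 23. Stack: [23]
LOAD_CONST → push 3. Stack: [23, 3]
BINARY_OP | → 23 | 3 = 23. Stack: [23]
STORE_FAST t → t=23. Stack: []
LOAD_FAST t → push 23. Stack: [23]
LOAD_CONST → push 8. Stack: [23, 8]
BINARY_OP + → 23 + 8 = 31. Stack: [31]
LOAD_FAST a → push 23. Stack: [31, 23]
LOAD_CONST → push 7. Stack: [31, 23, 7]
BINARY_OP - → 23 - 7 = 16. Stack: [31, 16]
BINARY_OP + → 31 + 16 = 47. Stack: [47]
STORE_FAST x → x=47. Stack: []
LOAD_FAST_LOAD_FAST x,a → push 47,23. Stack: [47, 23]
BINARY_OP * → 47 * 23 = 1081. Stack: [1081]
LOAD_CONST → push 7. Stack: [1081, 7]
LOAD_FAST t → push 23. Stack: [1081, 7, 23]
BINARY_OP + → 7 + 23 = 30. Stack: [1081, 30]
BINARY_OP + → 1081 + 30 = 1111. Stack: [1111]
STORE_FAST t → t=1111. Stack: []
LOAD_FAST_LOAD_FAST x,a → push 47,23. Stack: [47, 23]
BINARY_OP - → 47 - 23 = 24. Stack: [24]
STORE_FAST t → t=24. Stack: []
LOAD_FAST_LOAD_FAST x,a → push 47,23. Stack: [47, 23]
BINARY_OP * → 47 * 23 = 1081. Stack: [1081]
RETURN_VALUE → return 1081.

1081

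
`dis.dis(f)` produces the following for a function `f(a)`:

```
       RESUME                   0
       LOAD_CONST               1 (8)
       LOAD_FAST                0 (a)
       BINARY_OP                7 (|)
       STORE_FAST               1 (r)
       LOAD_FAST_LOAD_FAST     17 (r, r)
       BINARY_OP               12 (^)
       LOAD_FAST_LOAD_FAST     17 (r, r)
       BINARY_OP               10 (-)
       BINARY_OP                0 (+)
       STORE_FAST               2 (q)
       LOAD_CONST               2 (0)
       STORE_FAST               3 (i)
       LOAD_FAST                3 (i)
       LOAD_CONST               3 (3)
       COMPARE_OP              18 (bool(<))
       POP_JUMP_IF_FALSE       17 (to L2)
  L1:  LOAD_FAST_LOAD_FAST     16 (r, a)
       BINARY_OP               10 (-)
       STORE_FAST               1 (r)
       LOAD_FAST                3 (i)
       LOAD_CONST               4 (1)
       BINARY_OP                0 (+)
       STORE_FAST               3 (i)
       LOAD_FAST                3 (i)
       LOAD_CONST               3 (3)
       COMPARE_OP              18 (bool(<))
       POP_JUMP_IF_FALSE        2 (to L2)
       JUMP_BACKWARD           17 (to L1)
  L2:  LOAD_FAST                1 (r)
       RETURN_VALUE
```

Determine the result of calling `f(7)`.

LOAD_CONST → push 8. Stack: [8]
LOAD_FAST a → push 7. Stack: [8, 7]
BINARY_OP | → 8 | 7 = 15. Stack: [15]
STORE_FAST r → r=15. Stack: []
LOAD_FAST_LOAD_FAST r,r → push 15,15. Stack: [15, 15]
BINARY_OP ^ → 15 ^ 15 = 0. Stack: [0]
LOAD_FAST_LOAD_FAST r,r → push 15,15. Stack: [0, 15, 15]
BINARY_OP - → 15 - 15 = 0. Stack: [0, 0]
BINARY_OP + → 0 + 0 = 0. Stack: [0]
STORE_FAST q → q=0. Stack: []
LOAD_CONST → push 0. Stack: [0]
STORE_FAST i → i=0. Stack: []
LOAD_FAST i → push 0. Stack: [0]
LOAD_CONST → push 3. Stack: [0, 3]
COMPARE_OP bool(<) → 0 vs 3 = True. Stack: [True]
POP_JUMP_IF_FALSE → pop True; no jump. Stack: []
LOAD_FAST_LOAD_FAST r,a → push 15,7. Stack: [15, 7]
BINARY_OP - → 15 - 7 = 8. Stack: [8]
STORE_FAST r → r=8. Stack: []
LOAD_FAST i → push 0. Stack: [0]
LOAD_CONST → push 1. Stack: [0, 1]
BINARY_OP + → 0 + 1 = 1. Stack: [1]
STORE_FAST i → i=1. Stack: []
LOAD_FAST i → push 1. Stack: [1]
LOAD_CONST → push 3. Stack: [1, 3]
COMPARE_OP bool(<) → 1 vs 3 = True. Stack: [True]
POP_JUMP_IF_FALSE → pop True; no jump. Stack: []
LOAD_FAST_LOAD_FAST r,a → push 8,7. Stack: [8, 7]
BINARY_OP - → 8 - 7 = 1. Stack: [1]
STORE_FAST r → r=1. Stack: []
LOAD_FAST i → push 1. Stack: [1]
LOAD_CONST → push 1. Stack: [1, 1]
BINARY_OP + → 1 + 1 = 2. Stack: [2]
STORE_FAST i → i=2. Stack: []
LOAD_FAST i → push 2. Stack: [2]
LOAD_CONST → push 3. Stack: [2, 3]
COMPARE_OP bool(<) → 2 vs 3 = True. Stack: [True]
POP_JUMP_IF_FALSE → pop True; no jump. Stack: []
LOAD_FAST_LOAD_FAST r,a → push 1,7. Stack: [1, 7]
BINARY_OP - → 1 - 7 = -6. Stack: [-6]
STORE_FAST r → r=-6. Stack: []
LOAD_FAST i → push 2. Stack: [2]
LOAD_CONST → push 1. Stack: [2, 1]
BINARY_OP + → 2 + 1 = 3. Stack: [3]
STORE_FAST i → i=3. Stack: []
LOAD_FAST i → push 3. Stack: [3]
LOAD_CONST → push 3. Stack: [3, 3]
COMPARE_OP bool(<) → 3 vs 3 = False. Stack: [False]
POP_JUMP_IF_FALSE → pop False; jump. Stack: []
LOAD_FAST r → push -6. Stack: [-6]
RETURN_VALUE → return -6.

-6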